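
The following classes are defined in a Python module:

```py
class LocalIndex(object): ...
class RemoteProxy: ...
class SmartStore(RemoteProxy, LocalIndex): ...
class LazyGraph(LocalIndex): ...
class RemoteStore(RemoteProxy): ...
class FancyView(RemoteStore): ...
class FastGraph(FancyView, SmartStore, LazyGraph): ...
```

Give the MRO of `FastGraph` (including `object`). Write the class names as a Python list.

L[FastGraph] = FastGraph + merge(L[FancyView], L[SmartStore], L[LazyGraph], [FancyView SmartStore LazyGraph])
  take FancyView:  [FancyView RemoteStore RemoteProxy object] + [SmartStore RemoteProxy LocalIndex object] + [LazyGraph LocalIndex object] + [FancyView SmartStore LazyGraph]
  take RemoteStore:  [RemoteStore RemoteProxy object] + [SmartStore RemoteProxy LocalIndex object] + [LazyGraph LocalIndex object] + [SmartStore LazyGraph]
  take SmartStore:  [RemoteProxy object] + [SmartStore RemoteProxy LocalIndex object] + [LazyGraph LocalIndex object] + [SmartStore LazyGraph]
  take RemoteProxy:  [RemoteProxy object] + [RemoteProxy LocalIndex object] + [LazyGraph LocalIndex object] + [LazyGraph]
  take LazyGraph:  [object] + [LocalIndex object] + [LazyGraph LocalIndex object] + [LazyGraph]
  take LocalIndex:  [object] + [LocalIndex object] + [LocalIndex object]
  take object:  [object] + [object] + [object]

[FastGraph, FancyView, RemoteStore, SmartStore, RemoteProxy, LazyGraph, LocalIndex, object]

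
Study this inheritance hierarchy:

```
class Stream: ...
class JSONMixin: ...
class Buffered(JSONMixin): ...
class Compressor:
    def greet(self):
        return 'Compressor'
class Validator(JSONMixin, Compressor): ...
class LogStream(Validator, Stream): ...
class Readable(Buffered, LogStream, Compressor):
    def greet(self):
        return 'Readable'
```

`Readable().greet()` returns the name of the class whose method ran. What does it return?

L[Readable] = Readable + merge(L[Buffered], L[LogStream], L[Compressor], [Buffered LogStream Compressor])
  take Buffered:  [Buffered JSONMixin object] + [LogStream Validator JSONMixin Compressor Stream object] + [Compressor object] + [Buffered LogStream Compressor]
  take LogStream:  [JSONMixin object] + [LogStream Validator JSONMixin Compressor Stream object] + [Compressor object] + [LogStream Compressor]
  take Validator:  [JSONMixin object] + [Validator JSONMixin Compressor Stream object] + [Compressor object] + [Compressor]
  take JSONMixin:  [JSONMixin object] + [JSONMixin Compressor Stream object] + [Compressor object] + [Compressor]
  take Compressor:  [object] + [Compressor Stream object] + [Compressor object] + [Compressor]
  take Stream:  [object] + [Stream object] + [object]
  take object:  [object] + [object] + [object]
MRO: Readable Buffered LogStream Validator JSONMixin Compressor Stream object
greet is defined in: Compressor, Readable. First along the MRO is Readable.

Readable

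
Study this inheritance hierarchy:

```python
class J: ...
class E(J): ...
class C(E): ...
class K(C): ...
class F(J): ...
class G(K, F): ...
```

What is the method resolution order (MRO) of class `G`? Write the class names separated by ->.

L[G] = G + merge(L[K], L[F], [K F])
  take K:  [K C E J object] + [F J object] + [K F]
  take C:  [C E J object] + [F J object] + [F]
  take E:  [E J object] + [F J object] + [F]
  take F:  [J object] + [F J object] + [F]
  take J:  [J object] + [J object]
  take object:  [object] + [object]

G -> K -> C -> E -> F -> J -> object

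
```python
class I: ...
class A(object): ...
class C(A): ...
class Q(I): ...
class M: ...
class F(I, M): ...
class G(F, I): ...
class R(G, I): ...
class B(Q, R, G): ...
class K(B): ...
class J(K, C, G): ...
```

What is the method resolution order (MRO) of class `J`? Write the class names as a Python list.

[J, K, B, Q, R, C, G, F, I, M, A, object]

L[J] = J + merge(L[K], L[C], L[G], [K C G])
  take K:  [K B Q R G F I M object] + [C A object] + [G F I M object] + [K C G]
  take B:  [B Q R G F I M object] + [C A object] + [G F I M object] + [C G]
  take Q:  [Q R G F I M object] + [C A object] + [G F I M object] + [C G]
  take R:  [R G F I M object] + [C A object] + [G F I M object] + [C G]
  take C:  [G F I M object] + [C A object] + [G F I M object] + [C G]
  take G:  [G F I M object] + [A object] + [G F I M object] + [G]
  take F:  [F I M object] + [A object] + [F I M object]
  take I:  [I M object] + [A object] + [I M object]
  take M:  [M object] + [A object] + [M object]
  take A:  [object] + [A object] + [object]
  take object:  [object] + [object] + [object]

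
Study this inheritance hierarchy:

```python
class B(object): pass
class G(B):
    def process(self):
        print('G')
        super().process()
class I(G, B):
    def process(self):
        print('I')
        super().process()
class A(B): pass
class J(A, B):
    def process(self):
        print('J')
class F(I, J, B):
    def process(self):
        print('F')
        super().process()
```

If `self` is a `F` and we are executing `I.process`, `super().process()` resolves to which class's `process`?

L[F] = F + merge(L[I], L[J], L[B], [I J B])
  take I:  [I G B object] + [J A B object] + [B object] + [I J B]
  take G:  [G B object] + [J A B object] + [B object] + [J B]
  take J:  [B object] + [J A B object] + [B object] + [J B]
  take A:  [B object] + [A B object] + [B object] + [B]
  take B:  [B object] + [B object] + [B object] + [B]
  take object:  [object] + [object] + [object]
MRO: F I G J A B object
super() in I.process on a F instance goes to the class after I in F's MRO: G.

G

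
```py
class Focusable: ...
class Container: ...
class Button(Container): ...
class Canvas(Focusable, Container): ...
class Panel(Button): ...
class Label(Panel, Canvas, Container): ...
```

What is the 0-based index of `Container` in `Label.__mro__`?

L[Label] = Label + merge(L[Panel], L[Canvas], L[Container], [Panel Canvas Container])
  take Panel:  [Panel Button Container object] + [Canvas Focusable Container object] + [Container object] + [Panel Canvas Container]
  take Button:  [Button Container object] + [Canvas Focusable Container object] + [Container object] + [Canvas Container]
  take Canvas:  [Container object] + [Canvas Focusable Container object] + [Container object] + [Canvas Container]
  take Focusable:  [Container object] + [Focusable Container object] + [Container object] + [Container]
  take Container:  [Container object] + [Container object] + [Container object] + [Container]
  take object:  [object] + [object] + [object]
MRO: Label Panel Button Canvas Focusable Container object
Container sits at index 5.

5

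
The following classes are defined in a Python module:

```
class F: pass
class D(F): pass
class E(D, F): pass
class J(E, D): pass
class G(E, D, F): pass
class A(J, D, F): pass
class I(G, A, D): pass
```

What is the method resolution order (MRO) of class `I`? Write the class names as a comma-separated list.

I, G, A, J, E, D, F, object

L[I] = I + merge(L[G], L[A], L[D], [G A D])
  take G:  [G E D F object] + [A J E D F object] + [D F object] + [G A D]
  take A:  [E D F object] + [A J E D F object] + [D F object] + [A D]
  take J:  [E D F object] + [J E D F object] + [D F object] + [D]
  take E:  [E D F object] + [E D F object] + [D F object] + [D]
  take D:  [D F object] + [D F object] + [D F object] + [D]
  take F:  [F object] + [F object] + [F object]
  take object:  [object] + [object] + [object]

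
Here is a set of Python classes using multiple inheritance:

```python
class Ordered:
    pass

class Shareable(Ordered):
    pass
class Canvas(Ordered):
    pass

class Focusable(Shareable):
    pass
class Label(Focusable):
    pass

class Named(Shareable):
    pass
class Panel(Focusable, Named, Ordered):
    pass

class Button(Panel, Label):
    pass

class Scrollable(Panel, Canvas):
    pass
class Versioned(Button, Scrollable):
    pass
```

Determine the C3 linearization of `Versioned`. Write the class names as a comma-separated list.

Versioned, Button, Scrollable, Panel, Label, Focusable, Named, Shareable, Canvas, Ordered, object

L[Versioned] = Versioned + merge(L[Button], L[Scrollable], [Button Scrollable])
  take Button:  [Button Panel Label Focusable Named Shareable Ordered object] + [Scrollable Panel Focusable Named Shareable Canvas Ordered object] + [Button Scrollable]
  take Scrollable:  [Panel Label Focusable Named Shareable Ordered object] + [Scrollable Panel Focusable Named Shareable Canvas Ordered object] + [Scrollable]
  take Panel:  [Panel Label Focusable Named Shareable Ordered object] + [Panel Focusable Named Shareable Canvas Ordered object]
  take Label:  [Label Focusable Named Shareable Ordered object] + [Focusable Named Shareable Canvas Ordered object]
  take Focusable:  [Focusable Named Shareable Ordered object] + [Focusable Named Shareable Canvas Ordered object]
  take Named:  [Named Shareable Ordered object] + [Named Shareable Canvas Ordered object]
  take Shareable:  [Shareable Ordered object] + [Shareable Canvas Ordered object]
  take Canvas:  [Ordered object] + [Canvas Ordered object]
  take Ordered:  [Ordered object] + [Ordered object]
  take object:  [object] + [object]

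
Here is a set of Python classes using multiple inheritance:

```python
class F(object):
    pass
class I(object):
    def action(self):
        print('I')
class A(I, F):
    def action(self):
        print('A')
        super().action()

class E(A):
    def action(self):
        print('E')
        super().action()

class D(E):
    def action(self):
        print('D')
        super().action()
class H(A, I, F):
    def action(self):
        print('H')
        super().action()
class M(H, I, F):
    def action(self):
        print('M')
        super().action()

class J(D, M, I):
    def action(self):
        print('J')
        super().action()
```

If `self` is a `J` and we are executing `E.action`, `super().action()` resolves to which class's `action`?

M

L[J] = J + merge(L[D], L[M], L[I], [D M I])
  take D:  [D E A I F object] + [M H A I F object] + [I object] + [D M I]
  take E:  [E A I F object] + [M H A I F object] + [I object] + [M I]
  take M:  [A I F object] + [M H A I F object] + [I object] + [M I]
  take H:  [A I F object] + [H A I F object] + [I object] + [I]
  take A:  [A I F object] + [A I F object] + [I object] + [I]
  take I:  [I F object] + [I F object] + [I object] + [I]
  take F:  [F object] + [F object] + [object]
  take object:  [object] + [object] + [object]
MRO: J D E M H A I F object
super() in E.action on a J instance goes to the class after E in J's MRO: M.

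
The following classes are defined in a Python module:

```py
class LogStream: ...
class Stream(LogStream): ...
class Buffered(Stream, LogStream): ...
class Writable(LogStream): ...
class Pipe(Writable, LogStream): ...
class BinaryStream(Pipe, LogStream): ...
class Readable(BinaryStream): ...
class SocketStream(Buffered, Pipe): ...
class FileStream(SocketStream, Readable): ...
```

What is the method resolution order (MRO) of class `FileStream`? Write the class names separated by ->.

L[FileStream] = FileStream + merge(L[SocketStream], L[Readable], [SocketStream Readable])
  take SocketStream:  [SocketStream Buffered Stream Pipe Writable LogStream object] + [Readable BinaryStream Pipe Writable LogStream object] + [SocketStream Readable]
  take Buffered:  [Buffered Stream Pipe Writable LogStream object] + [Readable BinaryStream Pipe Writable LogStream object] + [Readable]
  take Stream:  [Stream Pipe Writable LogStream object] + [Readable BinaryStream Pipe Writable LogStream object] + [Readable]
  take Readable:  [Pipe Writable LogStream object] + [Readable BinaryStream Pipe Writable LogStream object] + [Readable]
  take BinaryStream:  [Pipe Writable LogStream object] + [BinaryStream Pipe Writable LogStream object]
  take Pipe:  [Pipe Writable LogStream object] + [Pipe Writable LogStream object]
  take Writable:  [Writable LogStream object] + [Writable LogStream object]
  take LogStream:  [LogStream object] + [LogStream object]
  take object:  [object] + [object]

FileStream -> SocketStream -> Buffered -> Stream -> Readable -> BinaryStream -> Pipe -> Writable -> LogStream -> object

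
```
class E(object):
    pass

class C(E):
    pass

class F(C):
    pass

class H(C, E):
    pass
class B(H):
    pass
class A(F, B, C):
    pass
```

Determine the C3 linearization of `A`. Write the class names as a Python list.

[A, F, B, H, C, E, object]

L[A] = A + merge(L[F], L[B], L[C], [F B C])
  take F:  [F C E object] + [B H C E object] + [C E object] + [F B C]
  take B:  [C E object] + [B H C E object] + [C E object] + [B C]
  take H:  [C E object] + [H C E object] + [C E object] + [C]
  take C:  [C E object] + [C E object] + [C E object] + [C]
  take E:  [E object] + [E object] + [E object]
  take object:  [object] + [object] + [object]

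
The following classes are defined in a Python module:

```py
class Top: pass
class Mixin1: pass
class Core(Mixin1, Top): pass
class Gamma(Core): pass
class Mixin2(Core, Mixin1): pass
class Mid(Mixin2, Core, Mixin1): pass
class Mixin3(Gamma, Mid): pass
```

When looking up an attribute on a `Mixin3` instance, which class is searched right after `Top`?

object

L[Mixin3] = Mixin3 + merge(L[Gamma], L[Mid], [Gamma Mid])
  take Gamma:  [Gamma Core Mixin1 Top object] + [Mid Mixin2 Core Mixin1 Top object] + [Gamma Mid]
  take Mid:  [Core Mixin1 Top object] + [Mid Mixin2 Core Mixin1 Top object] + [Mid]
  take Mixin2:  [Core Mixin1 Top object] + [Mixin2 Core Mixin1 Top object]
  take Core:  [Core Mixin1 Top object] + [Core Mixin1 Top object]
  take Mixin1:  [Mixin1 Top object] + [Mixin1 Top object]
  take Top:  [Top object] + [Top object]
  take object:  [object] + [object]
MRO: Mixin3 Gamma Mid Mixin2 Core Mixin1 Top object
Top is at position 6; next is object.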